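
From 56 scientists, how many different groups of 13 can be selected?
C(56,13) = 56!/(13!×43!) = 1889912732400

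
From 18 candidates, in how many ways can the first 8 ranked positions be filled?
P(18,8) = 18!/(18-8)! = 1764322560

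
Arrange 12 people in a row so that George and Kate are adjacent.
Treat as block: (12-1)! × 2! = 39916800 × 2 = 79833600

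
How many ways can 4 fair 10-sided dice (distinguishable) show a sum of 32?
Coefficient of x^32 in (x + x² + ... + x^10)^4. By inclusion-exclusion on dice exceeding 10: Σ_j (-1)^j C(4,j)·C(32-1-10j, 3) = C(4,0)·C(31,3) - C(4,1)·C(21,3) + C(4,2)·C(11,3) = 1·4495 - 4·1330 + 6·165 = 165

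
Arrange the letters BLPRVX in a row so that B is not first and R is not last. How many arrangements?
By inclusion-exclusion: 6! - 2×(6-1)! + (6-2)! = 720 - 240 + 24 = 504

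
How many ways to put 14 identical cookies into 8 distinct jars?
C(14+8-1, 8-1) = C(21, 7) = 116280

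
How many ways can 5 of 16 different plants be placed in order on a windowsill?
P(16,5) = 16!/(16-5)! = 524160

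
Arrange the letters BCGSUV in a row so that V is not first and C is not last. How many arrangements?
By inclusion-exclusion: 6! - 2×(6-1)! + (6-2)! = 720 - 240 + 24 = 504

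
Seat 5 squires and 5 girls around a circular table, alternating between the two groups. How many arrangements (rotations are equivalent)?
Fix one of the squires: (5-1)! ways for the remaining squires, × 5! ways for the girls = 24 × 120 = 2880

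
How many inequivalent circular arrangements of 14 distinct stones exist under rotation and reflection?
(14-1)!/2 = 6227020800/2 = 3113510400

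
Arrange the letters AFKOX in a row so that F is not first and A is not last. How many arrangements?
By inclusion-exclusion: 5! - 2×(5-1)! + (5-2)! = 120 - 48 + 6 = 78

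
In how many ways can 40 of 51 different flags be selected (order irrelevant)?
C(51,40) = 51!/(40!×11!) = 47626016970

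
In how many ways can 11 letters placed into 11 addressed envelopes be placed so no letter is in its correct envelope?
!11 = Σ_{j=0}^{11} (-1)^j·11!/j! = 39916800 - 39916800 + 19958400 - 6652800 + 1663200 - 332640 + 55440 - 7920 + 990 - 110 + 11 - 1 = 14684570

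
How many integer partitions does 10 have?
Pentagonal recurrence p(n) = p(n-1) + p(n-2) - p(n-5) - p(n-7) + p(n-12) + p(n-15) - ... gives p(0..9) = 1, 1, 2, 3, 5, 7, 11, 15, 22, 30. p(10) = p(9) + p(8) - p(5) - p(3) = 30 + 22 - 7 - 3 = 42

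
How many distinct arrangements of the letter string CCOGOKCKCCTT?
12! / (2! × 1! × 5! × 2! × 2!) = 498960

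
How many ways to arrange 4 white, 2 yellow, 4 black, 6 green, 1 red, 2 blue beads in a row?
19! / (4! × 2! × 4! × 6! × 1! × 2!) = 73329656400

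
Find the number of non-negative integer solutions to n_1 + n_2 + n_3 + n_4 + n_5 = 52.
C(52+5-1, 5-1) = C(56, 4) = 367290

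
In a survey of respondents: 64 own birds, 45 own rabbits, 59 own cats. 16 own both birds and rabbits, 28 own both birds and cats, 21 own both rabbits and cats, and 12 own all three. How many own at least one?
|A∪B∪C| = 64+45+59-16-28-21+12 = 115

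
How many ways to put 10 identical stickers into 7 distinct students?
C(10+7-1, 7-1) = C(16, 6) = 8008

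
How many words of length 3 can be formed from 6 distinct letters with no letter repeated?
P(6,3) = 6!/(6-3)! = 120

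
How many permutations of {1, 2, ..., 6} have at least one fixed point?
Complement of the derangements. !6 = Σ_{j=0}^{6} (-1)^j·6!/j! = 720 - 720 + 360 - 120 + 30 - 6 + 1 = 265. 6! - !6 = 720 - 265 = 455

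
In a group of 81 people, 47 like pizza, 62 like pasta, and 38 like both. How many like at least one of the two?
|A∪B| = |A| + |B| - |A∩B| = 47 + 62 - 38 = 71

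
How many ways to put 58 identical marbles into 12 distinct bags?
C(58+12-1, 12-1) = C(69, 11) = 1823810410032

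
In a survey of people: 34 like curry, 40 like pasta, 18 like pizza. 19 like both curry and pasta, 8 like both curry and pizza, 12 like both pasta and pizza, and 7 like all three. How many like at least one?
|A∪B∪C| = 34+40+18-19-8-12+7 = 60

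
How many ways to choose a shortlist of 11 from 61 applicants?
C(61,11) = 61!/(11!×50!) = 418094152866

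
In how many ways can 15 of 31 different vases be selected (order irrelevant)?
C(31,15) = 31!/(15!×16!) = 300540195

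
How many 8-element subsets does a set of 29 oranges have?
C(29,8) = 29!/(8!×21!) = 4292145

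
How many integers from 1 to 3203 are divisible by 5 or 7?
⌊3203/5⌋ + ⌊3203/7⌋ - ⌊3203/35⌋ = 640 + 457 - 91 = 1006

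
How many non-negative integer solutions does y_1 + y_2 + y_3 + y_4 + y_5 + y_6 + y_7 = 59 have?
C(59+7-1, 7-1) = C(65, 6) = 82598880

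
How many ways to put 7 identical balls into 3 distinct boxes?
C(7+3-1, 3-1) = C(9, 2) = 36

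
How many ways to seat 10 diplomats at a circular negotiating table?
Circular: fix one position, arrange the rest. (10-1)! = 362880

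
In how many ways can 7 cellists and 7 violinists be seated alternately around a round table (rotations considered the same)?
Fix one of the cellists: (7-1)! ways for the remaining cellists, × 7! ways for the violinists = 720 × 5040 = 3628800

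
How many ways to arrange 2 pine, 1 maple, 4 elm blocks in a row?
7! / (2! × 1! × 4!) = 105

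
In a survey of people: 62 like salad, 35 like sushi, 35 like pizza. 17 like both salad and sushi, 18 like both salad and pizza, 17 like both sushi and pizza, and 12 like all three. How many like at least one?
|A∪B∪C| = 62+35+35-17-18-17+12 = 92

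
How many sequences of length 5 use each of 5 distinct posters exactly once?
5! = 120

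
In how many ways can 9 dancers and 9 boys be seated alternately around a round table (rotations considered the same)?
Fix one of the dancers: (9-1)! ways for the remaining dancers, × 9! ways for the boys = 40320 × 362880 = 14631321600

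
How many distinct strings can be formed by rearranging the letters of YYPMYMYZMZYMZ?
13! / (3! × 5! × 4! × 1!) = 360360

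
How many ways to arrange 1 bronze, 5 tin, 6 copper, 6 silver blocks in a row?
18! / (1! × 5! × 6! × 6!) = 102918816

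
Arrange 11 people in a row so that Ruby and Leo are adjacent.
Treat as block: (11-1)! × 2! = 3628800 × 2 = 7257600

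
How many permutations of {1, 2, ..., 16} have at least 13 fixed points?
Exactly j fixed points: C(16,j)·!(16-j); sum over j ≥ 13 (derangement numbers via !m = (m-1)·(!(m-1) + !(m-2)): !0..!3 = 1, 0, 1, 2). Σ_{j=13}^{16} C(16,j)·!(16-j) = C(16,13)·!3 + C(16,14)·!2 + C(16,15)·!1 + C(16,16)·!0 = 560·2 + 120·1 + 16·0 + 1·1 = 1241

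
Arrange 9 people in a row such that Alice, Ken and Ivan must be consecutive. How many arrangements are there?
Treat the 3 as one block: (9-3+1)! × 3! = 5040 × 6 = 30240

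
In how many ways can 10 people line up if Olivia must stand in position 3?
Fix one position: (10-1)! = 362880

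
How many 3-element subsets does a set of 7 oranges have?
C(7,3) = 7!/(3!×4!) = 35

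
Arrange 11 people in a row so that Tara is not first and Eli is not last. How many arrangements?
By inclusion-exclusion: 11! - 2×(11-1)! + (11-2)! = 39916800 - 7257600 + 362880 = 33022080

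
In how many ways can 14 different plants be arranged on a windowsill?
14! = 87178291200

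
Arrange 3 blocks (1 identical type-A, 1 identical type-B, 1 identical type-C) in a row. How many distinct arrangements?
3! / (1! × 1! × 1!) = 6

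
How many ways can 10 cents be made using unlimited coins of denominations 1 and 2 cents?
Coefficient of x^10 in 1/(1-x^1) · 1/(1-x^2). Use j coins of 2 for j = 0..⌊10/2⌋ = 5, the rest in 1s: 5 + 1 = 6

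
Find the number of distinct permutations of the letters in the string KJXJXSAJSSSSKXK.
15! / (3! × 3! × 1! × 3! × 5!) = 50450400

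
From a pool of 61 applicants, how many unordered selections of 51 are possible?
C(61,51) = 61!/(51!×10!) = 90177170226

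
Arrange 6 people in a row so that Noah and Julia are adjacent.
Treat as block: (6-1)! × 2! = 120 × 2 = 240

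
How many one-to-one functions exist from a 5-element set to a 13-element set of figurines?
P(13,5) = 13!/(13-5)! = 154440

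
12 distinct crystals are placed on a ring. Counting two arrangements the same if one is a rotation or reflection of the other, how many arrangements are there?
(12-1)!/2 = 39916800/2 = 19958400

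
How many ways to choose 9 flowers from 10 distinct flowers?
C(10,9) = 10!/(9!×1!) = 10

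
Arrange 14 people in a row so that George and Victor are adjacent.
Treat as block: (14-1)! × 2! = 6227020800 × 2 = 12454041600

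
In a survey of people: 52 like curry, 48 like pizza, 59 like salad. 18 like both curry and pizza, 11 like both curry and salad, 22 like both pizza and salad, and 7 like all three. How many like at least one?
|A∪B∪C| = 52+48+59-18-11-22+7 = 115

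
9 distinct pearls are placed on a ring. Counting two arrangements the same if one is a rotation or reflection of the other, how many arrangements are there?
(9-1)!/2 = 40320/2 = 20160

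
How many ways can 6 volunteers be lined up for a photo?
6! = 720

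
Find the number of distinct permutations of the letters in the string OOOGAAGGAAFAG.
13! / (3! × 4! × 5! × 1!) = 360360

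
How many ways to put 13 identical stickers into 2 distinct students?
C(13+2-1, 2-1) = C(14, 1) = 14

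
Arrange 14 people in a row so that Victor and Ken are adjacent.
Treat as block: (14-1)! × 2! = 6227020800 × 2 = 12454041600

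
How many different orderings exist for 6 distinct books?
6! = 720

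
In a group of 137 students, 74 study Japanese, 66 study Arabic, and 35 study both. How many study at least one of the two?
|A∪B| = |A| + |B| - |A∩B| = 74 + 66 - 35 = 105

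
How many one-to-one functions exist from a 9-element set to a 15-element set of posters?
P(15,9) = 15!/(15-9)! = 1816214400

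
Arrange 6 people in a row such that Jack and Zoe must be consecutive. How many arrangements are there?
Treat the 2 as one block: (6-2+1)! × 2! = 120 × 2 = 240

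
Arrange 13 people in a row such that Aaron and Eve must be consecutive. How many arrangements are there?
Treat the 2 as one block: (13-2+1)! × 2! = 479001600 × 2 = 958003200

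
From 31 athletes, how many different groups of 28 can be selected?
C(31,28) = 31!/(28!×3!) = 4495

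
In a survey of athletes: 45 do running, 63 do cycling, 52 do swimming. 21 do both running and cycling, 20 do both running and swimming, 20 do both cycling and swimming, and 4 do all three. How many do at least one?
|A∪B∪C| = 45+63+52-21-20-20+4 = 103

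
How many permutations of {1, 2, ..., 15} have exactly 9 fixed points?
Choose the 9 fixed points C(15,9) = 5005, derange the rest: !6 = Σ_{j=0}^{6} (-1)^j·6!/j! = 720 - 720 + 360 - 120 + 30 - 6 + 1 = 265. Product = 5005 × 265 = 1326325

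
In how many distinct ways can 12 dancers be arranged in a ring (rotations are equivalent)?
Circular: fix one position, arrange the rest. (12-1)! = 39916800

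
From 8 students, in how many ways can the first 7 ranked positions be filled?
P(8,7) = 8!/(8-7)! = 40320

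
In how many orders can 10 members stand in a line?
10! = 3628800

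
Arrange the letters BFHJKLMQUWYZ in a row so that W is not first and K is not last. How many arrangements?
By inclusion-exclusion: 12! - 2×(12-1)! + (12-2)! = 479001600 - 79833600 + 3628800 = 402796800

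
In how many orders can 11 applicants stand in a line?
11! = 39916800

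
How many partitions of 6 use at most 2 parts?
By conjugation, equals partitions of 6 into parts ≤ 2. Let r_j(i) = number of partitions of i into parts ≤ j, for i = 0..6. r_1(i) = 1 for all i; r_j(i) = r_{j-1}(i) + r_j(i-j). Rows j = 2..2: ≤2: 1 1 2 2 3 3 4. r_2(6) = 4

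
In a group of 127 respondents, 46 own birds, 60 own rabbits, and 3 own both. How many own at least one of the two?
|A∪B| = |A| + |B| - |A∩B| = 46 + 60 - 3 = 103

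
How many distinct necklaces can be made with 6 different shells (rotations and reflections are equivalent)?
(6-1)!/2 = 120/2 = 60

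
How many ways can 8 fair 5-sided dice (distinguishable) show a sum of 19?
Coefficient of x^19 in (x + x² + ... + x^5)^8. By inclusion-exclusion on dice exceeding 5: Σ_j (-1)^j C(8,j)·C(19-1-5j, 7) = C(8,0)·C(18,7) - C(8,1)·C(13,7) + C(8,2)·C(8,7) = 1·31824 - 8·1716 + 28·8 = 18320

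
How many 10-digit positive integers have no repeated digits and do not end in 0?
Last digit: 9 nonzero choices. First digit: 8 (nonzero, ≠last). Middle 8: P(8,8) = 40320. Total = 2903040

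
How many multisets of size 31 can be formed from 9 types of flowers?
C(31+9-1, 9-1) = C(39, 8) = 61523748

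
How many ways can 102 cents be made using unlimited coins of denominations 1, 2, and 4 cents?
Coefficient of x^102 in 1/(1-x^1) · 1/(1-x^2) · 1/(1-x^4). Case on j = number of 4-cent coins (j = 0..25); remainder r = 102 - 4j is made from {1,2} in ⌊r/2⌋+1 ways. r = 102, 98, 94, 90, 86, 82, 78, 74, 70, 66, 62, 58, 54, 50, 46, 42, 38, 34, 30, 26, 22, 18, 14, 10, 6, 2 → 52 + 50 + 48 + 46 + 44 + 42 + 40 + 38 + 36 + 34 + 32 + 30 + 28 + 26 + 24 + 22 + 20 + 18 + 16 + 14 + 12 + 10 + 8 + 6 + 4 + 2 = 702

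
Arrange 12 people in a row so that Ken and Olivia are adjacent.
Treat as block: (12-1)! × 2! = 39916800 × 2 = 79833600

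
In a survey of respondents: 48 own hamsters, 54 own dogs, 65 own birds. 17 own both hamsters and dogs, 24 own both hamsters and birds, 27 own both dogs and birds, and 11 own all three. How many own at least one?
|A∪B∪C| = 48+54+65-17-24-27+11 = 110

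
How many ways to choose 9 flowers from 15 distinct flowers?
C(15,9) = 15!/(9!×6!) = 5005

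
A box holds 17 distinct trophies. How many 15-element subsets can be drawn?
C(17,15) = 17!/(15!×2!) = 136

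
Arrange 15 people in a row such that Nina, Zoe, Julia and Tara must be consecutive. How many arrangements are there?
Treat the 4 as one block: (15-4+1)! × 4! = 479001600 × 24 = 11496038400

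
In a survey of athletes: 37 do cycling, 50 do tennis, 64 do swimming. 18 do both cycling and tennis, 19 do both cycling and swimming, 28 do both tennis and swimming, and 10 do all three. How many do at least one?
|A∪B∪C| = 37+50+64-18-19-28+10 = 96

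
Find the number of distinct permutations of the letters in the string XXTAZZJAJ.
9! / (1! × 2! × 2! × 2! × 2!) = 22680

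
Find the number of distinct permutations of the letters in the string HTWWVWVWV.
9! / (3! × 1! × 4! × 1!) = 2520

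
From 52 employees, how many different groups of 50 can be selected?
C(52,50) = 52!/(50!×2!) = 1326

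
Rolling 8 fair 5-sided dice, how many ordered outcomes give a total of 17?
Coefficient of x^17 in (x + x² + ... + x^5)^8. By inclusion-exclusion on dice exceeding 5: Σ_j (-1)^j C(8,j)·C(17-1-5j, 7) = C(8,0)·C(16,7) - C(8,1)·C(11,7) = 1·11440 - 8·330 = 8800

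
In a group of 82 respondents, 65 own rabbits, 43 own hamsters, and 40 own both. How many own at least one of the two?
|A∪B| = |A| + |B| - |A∩B| = 65 + 43 - 40 = 68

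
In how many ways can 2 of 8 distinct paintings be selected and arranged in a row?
P(8,2) = 8!/(8-2)! = 56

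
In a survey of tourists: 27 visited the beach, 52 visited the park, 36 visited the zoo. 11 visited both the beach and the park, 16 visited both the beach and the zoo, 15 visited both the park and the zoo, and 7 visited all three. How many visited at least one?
|A∪B∪C| = 27+52+36-11-16-15+7 = 80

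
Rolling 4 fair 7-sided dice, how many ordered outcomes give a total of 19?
Coefficient of x^19 in (x + x² + ... + x^7)^4. By inclusion-exclusion on dice exceeding 7: Σ_j (-1)^j C(4,j)·C(19-1-7j, 3) = C(4,0)·C(18,3) - C(4,1)·C(11,3) + C(4,2)·C(4,3) = 1·816 - 4·165 + 6·4 = 180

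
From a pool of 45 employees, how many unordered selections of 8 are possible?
C(45,8) = 45!/(8!×37!) = 215553195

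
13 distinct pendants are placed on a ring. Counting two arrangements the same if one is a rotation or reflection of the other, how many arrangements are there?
(13-1)!/2 = 479001600/2 = 239500800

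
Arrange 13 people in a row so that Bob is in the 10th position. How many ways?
Fix one position: (13-1)! = 479001600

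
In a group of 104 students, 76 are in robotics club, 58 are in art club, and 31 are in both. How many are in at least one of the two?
|A∪B| = |A| + |B| - |A∩B| = 76 + 58 - 31 = 103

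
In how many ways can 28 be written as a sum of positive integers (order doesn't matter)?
Pentagonal recurrence p(n) = p(n-1) + p(n-2) - p(n-5) - p(n-7) + p(n-12) + p(n-15) - ... gives p(0..27) = 1, 1, 2, 3, 5, 7, 11, 15, 22, 30, 42, 56, 77, 101, 135, 176, 231, 297, 385, 490, 627, 792, 1002, 1255, 1575, 1958, 2436, 3010. p(28) = p(27) + p(26) - p(23) - p(21) + p(16) + p(13) - p(6) - p(2) = 3010 + 2436 - 1255 - 792 + 231 + 101 - 11 - 2 = 3718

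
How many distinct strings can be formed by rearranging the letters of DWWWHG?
6! / (3! × 1! × 1! × 1!) = 120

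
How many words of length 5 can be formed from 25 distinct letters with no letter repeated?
P(25,5) = 25!/(25-5)! = 6375600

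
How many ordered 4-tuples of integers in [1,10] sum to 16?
Coefficient of x^16 in (x + x² + ... + x^10)^4. By inclusion-exclusion on dice exceeding 10: Σ_j (-1)^j C(4,j)·C(16-1-10j, 3) = C(4,0)·C(15,3) - C(4,1)·C(5,3) = 1·455 - 4·10 = 415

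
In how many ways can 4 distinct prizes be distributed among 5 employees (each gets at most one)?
P(5,4) = 5!/(5-4)! = 120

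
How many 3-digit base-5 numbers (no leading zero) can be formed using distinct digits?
First digit: 4 choices (nonzero). Then descending: 4 × 4 × 3 = 48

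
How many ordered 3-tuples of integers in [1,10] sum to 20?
Coefficient of x^20 in (x + x² + ... + x^10)^3. By inclusion-exclusion on dice exceeding 10: Σ_j (-1)^j C(3,j)·C(20-1-10j, 2) = C(3,0)·C(19,2) - C(3,1)·C(9,2) = 1·171 - 3·36 = 63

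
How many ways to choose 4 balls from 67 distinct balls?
C(67,4) = 67!/(4!×63!) = 766480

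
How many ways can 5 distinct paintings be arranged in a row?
5! = 120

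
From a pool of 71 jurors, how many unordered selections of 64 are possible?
C(71,64) = 71!/(64!×7!) = 1329890705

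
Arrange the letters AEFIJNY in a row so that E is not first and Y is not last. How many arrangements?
By inclusion-exclusion: 7! - 2×(7-1)! + (7-2)! = 5040 - 1440 + 120 = 3720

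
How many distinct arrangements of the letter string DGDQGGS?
7! / (1! × 1! × 3! × 2!) = 420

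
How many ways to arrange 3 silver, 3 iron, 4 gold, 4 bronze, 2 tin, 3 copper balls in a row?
19! / (3! × 3! × 4! × 4! × 2! × 3!) = 488864376000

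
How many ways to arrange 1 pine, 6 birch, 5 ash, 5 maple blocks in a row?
17! / (1! × 6! × 5! × 5!) = 34306272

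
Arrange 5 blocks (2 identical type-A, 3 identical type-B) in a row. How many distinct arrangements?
5! / (2! × 3!) = 10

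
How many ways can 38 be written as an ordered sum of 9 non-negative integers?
C(38+9-1, 9-1) = C(46, 8) = 260932815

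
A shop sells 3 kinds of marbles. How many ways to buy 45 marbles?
C(45+3-1, 3-1) = C(47, 2) = 1081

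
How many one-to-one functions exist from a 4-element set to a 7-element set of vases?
P(7,4) = 7!/(7-4)! = 840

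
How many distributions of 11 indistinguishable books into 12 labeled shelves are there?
C(11+12-1, 12-1) = C(22, 11) = 705432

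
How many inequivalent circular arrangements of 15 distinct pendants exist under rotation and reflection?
(15-1)!/2 = 87178291200/2 = 43589145600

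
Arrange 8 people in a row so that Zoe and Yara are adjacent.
Treat as block: (8-1)! × 2! = 5040 × 2 = 10080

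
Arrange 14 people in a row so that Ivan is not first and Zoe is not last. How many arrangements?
By inclusion-exclusion: 14! - 2×(14-1)! + (14-2)! = 87178291200 - 12454041600 + 479001600 = 75203251200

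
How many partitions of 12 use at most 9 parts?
By conjugation, equals partitions of 12 into parts ≤ 9. Let r_j(i) = number of partitions of i into parts ≤ j, for i = 0..12. r_1(i) = 1 for all i; r_j(i) = r_{j-1}(i) + r_j(i-j). Rows j = 2..9: ≤2: 1 1 2 2 3 3 4 4 5 5 6 6 7; ≤3: 1 1 2 3 4 5 7 8 10 12 14 16 19; ≤4: 1 1 2 3 5 6 9 11 15 18 23 27 34; ≤5: 1 1 2 3 5 7 10 13 18 23 30 37 47; ≤6: 1 1 2 3 5 7 11 14 20 26 35 44 58; ≤7: 1 1 2 3 5 7 11 15 21 28 38 49 65; ≤8: 1 1 2 3 5 7 11 15 22 29 40 52 70; ≤9: 1 1 2 3 5 7 11 15 22 30 41 54 73. r_9(12) = 73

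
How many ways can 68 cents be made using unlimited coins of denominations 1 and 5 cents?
Coefficient of x^68 in 1/(1-x^1) · 1/(1-x^5). Use j coins of 5 for j = 0..⌊68/5⌋ = 13, the rest in 1s: 13 + 1 = 14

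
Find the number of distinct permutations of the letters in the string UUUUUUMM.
8! / (2! × 6!) = 28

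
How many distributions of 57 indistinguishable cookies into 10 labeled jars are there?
C(57+10-1, 10-1) = C(66, 9) = 37014131440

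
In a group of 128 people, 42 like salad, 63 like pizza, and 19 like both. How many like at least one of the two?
|A∪B| = |A| + |B| - |A∩B| = 42 + 63 - 19 = 86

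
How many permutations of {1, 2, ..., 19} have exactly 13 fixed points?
Choose the 13 fixed points C(19,13) = 27132, derange the rest: !6 = Σ_{j=0}^{6} (-1)^j·6!/j! = 720 - 720 + 360 - 120 + 30 - 6 + 1 = 265. Product = 27132 × 265 = 7189980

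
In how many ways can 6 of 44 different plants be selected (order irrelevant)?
C(44,6) = 44!/(6!×38!) = 7059052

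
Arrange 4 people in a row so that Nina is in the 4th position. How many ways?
Fix one position: (4-1)! = 6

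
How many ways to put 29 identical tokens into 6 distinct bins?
C(29+6-1, 6-1) = C(34, 5) = 278256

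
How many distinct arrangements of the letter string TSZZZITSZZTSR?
13! / (1! × 3! × 3! × 5! × 1!) = 1441440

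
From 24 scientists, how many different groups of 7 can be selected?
C(24,7) = 24!/(7!×17!) = 346104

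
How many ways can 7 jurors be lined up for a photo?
7! = 5040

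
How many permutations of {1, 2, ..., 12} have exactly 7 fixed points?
Choose the 7 fixed points C(12,7) = 792, derange the rest: !5 = Σ_{j=0}^{5} (-1)^j·5!/j! = 120 - 120 + 60 - 20 + 5 - 1 = 44. Product = 792 × 44 = 34848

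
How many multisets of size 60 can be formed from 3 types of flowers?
C(60+3-1, 3-1) = C(62, 2) = 1891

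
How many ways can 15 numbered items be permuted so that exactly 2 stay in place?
Choose the 2 fixed points C(15,2) = 105, derange the rest: !13 = Σ_{j=0}^{13} (-1)^j·13!/j! = 6227020800 - 6227020800 + 3113510400 - 1037836800 + 259459200 - 51891840 + 8648640 - 1235520 + 154440 - 17160 + 1716 - 156 + 13 - 1 = 2290792932. Product = 105 × 2290792932 = 240533257860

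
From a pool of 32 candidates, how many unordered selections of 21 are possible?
C(32,21) = 32!/(21!×11!) = 129024480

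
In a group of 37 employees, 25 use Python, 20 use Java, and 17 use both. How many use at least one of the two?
|A∪B| = |A| + |B| - |A∩B| = 25 + 20 - 17 = 28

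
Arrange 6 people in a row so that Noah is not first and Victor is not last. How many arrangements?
By inclusion-exclusion: 6! - 2×(6-1)! + (6-2)! = 720 - 240 + 24 = 504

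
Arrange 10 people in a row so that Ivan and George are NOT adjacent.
Total - adjacent = 10! - (10-1)!×2 = 3628800 - 725760 = 2903040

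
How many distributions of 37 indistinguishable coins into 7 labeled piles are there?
C(37+7-1, 7-1) = C(43, 6) = 6096454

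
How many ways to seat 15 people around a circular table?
Circular: fix one position, arrange the rest. (15-1)! = 87178291200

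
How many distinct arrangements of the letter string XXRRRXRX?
8! / (4! × 4!) = 70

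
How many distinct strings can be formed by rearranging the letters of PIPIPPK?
7! / (1! × 4! × 2!) = 105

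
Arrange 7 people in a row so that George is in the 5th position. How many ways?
Fix one position: (7-1)! = 720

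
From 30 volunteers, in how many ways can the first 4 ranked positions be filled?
P(30,4) = 30!/(30-4)! = 657720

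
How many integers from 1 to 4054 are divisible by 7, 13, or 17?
⌊4054/7⌋+⌊4054/13⌋+⌊4054/17⌋ - ⌊4054/91⌋-⌊4054/119⌋-⌊4054/221⌋ + ⌊4054/1547⌋ = 579+311+238 - 44-34-18 + 2 = 1034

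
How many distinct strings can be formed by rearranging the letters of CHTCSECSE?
9! / (3! × 1! × 1! × 2! × 2!) = 15120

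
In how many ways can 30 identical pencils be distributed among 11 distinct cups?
C(30+11-1, 11-1) = C(40, 10) = 847660528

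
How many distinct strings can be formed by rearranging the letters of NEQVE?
5! / (1! × 2! × 1! × 1!) = 60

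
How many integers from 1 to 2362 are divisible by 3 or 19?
⌊2362/3⌋ + ⌊2362/19⌋ - ⌊2362/57⌋ = 787 + 124 - 41 = 870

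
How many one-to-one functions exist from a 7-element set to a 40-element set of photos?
P(40,7) = 40!/(40-7)! = 93963542400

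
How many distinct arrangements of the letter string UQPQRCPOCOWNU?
13! / (2! × 2! × 1! × 1! × 1! × 2! × 2! × 2!) = 194594400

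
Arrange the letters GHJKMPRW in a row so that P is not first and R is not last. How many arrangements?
By inclusion-exclusion: 8! - 2×(8-1)! + (8-2)! = 40320 - 10080 + 720 = 30960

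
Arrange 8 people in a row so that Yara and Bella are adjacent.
Treat as block: (8-1)! × 2! = 5040 × 2 = 10080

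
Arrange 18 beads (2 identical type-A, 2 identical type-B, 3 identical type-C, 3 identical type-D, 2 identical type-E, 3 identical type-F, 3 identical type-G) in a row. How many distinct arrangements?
18! / (2! × 2! × 3! × 3! × 2! × 3! × 3!) = 617512896000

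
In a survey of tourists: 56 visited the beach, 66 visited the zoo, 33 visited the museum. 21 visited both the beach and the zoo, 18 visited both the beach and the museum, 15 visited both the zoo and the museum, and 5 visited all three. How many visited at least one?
|A∪B∪C| = 56+66+33-21-18-15+5 = 106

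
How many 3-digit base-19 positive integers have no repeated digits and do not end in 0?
Last digit: 18 nonzero choices. First digit: 17 (nonzero, ≠last). Middle 1: P(17,1) = 17. Total = 5202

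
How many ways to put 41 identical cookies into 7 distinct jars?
C(41+7-1, 7-1) = C(47, 6) = 10737573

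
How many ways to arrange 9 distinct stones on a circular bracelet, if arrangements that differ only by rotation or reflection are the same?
(9-1)!/2 = 40320/2 = 20160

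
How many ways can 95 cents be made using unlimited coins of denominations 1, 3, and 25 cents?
Coefficient of x^95 in 1/(1-x^1) · 1/(1-x^3) · 1/(1-x^25). Case on j = number of 25-cent coins (j = 0..3); remainder r = 95 - 25j is made from {1,3} in ⌊r/3⌋+1 ways. r = 95, 70, 45, 20 → 32 + 24 + 16 + 7 = 79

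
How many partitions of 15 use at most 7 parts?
By conjugation, equals partitions of 15 into parts ≤ 7. Let r_j(i) = number of partitions of i into parts ≤ j, for i = 0..15. r_1(i) = 1 for all i; r_j(i) = r_{j-1}(i) + r_j(i-j). Rows j = 2..7: ≤2: 1 1 2 2 3 3 4 4 5 5 6 6 7 7 8 8; ≤3: 1 1 2 3 4 5 7 8 10 12 14 16 19 21 24 27; ≤4: 1 1 2 3 5 6 9 11 15 18 23 27 34 39 47 54; ≤5: 1 1 2 3 5 7 10 13 18 23 30 37 47 57 70 84; ≤6: 1 1 2 3 5 7 11 14 20 26 35 44 58 71 90 110; ≤7: 1 1 2 3 5 7 11 15 21 28 38 49 65 82 105 131. r_7(15) = 131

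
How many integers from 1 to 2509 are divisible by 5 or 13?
⌊2509/5⌋ + ⌊2509/13⌋ - ⌊2509/65⌋ = 501 + 193 - 38 = 656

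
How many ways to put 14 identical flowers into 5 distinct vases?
C(14+5-1, 5-1) = C(18, 4) = 3060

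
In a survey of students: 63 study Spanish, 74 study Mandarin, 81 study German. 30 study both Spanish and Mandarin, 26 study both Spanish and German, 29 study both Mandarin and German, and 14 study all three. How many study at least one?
|A∪B∪C| = 63+74+81-30-26-29+14 = 147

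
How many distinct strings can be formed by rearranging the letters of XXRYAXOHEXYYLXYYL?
17! / (1! × 1! × 5! × 1! × 1! × 5! × 2! × 1!) = 12350257920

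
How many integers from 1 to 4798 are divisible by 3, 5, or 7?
⌊4798/3⌋+⌊4798/5⌋+⌊4798/7⌋ - ⌊4798/15⌋-⌊4798/21⌋-⌊4798/35⌋ + ⌊4798/105⌋ = 1599+959+685 - 319-228-137 + 45 = 2604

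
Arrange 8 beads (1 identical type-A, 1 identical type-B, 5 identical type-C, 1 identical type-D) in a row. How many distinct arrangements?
8! / (1! × 1! × 5! × 1!) = 336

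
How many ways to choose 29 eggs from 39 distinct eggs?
C(39,29) = 39!/(29!×10!) = 635745396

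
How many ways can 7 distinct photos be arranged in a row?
7! = 5040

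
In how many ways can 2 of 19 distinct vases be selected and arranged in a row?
P(19,2) = 19!/(19-2)! = 342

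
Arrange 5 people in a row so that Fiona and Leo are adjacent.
Treat as block: (5-1)! × 2! = 24 × 2 = 48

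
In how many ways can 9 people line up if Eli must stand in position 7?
Fix one position: (9-1)! = 40320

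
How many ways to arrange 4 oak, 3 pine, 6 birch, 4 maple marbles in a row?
17! / (4! × 3! × 6! × 4!) = 142942800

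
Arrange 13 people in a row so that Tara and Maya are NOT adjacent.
Total - adjacent = 13! - (13-1)!×2 = 6227020800 - 958003200 = 5269017600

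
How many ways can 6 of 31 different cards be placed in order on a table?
P(31,6) = 31!/(31-6)! = 530122320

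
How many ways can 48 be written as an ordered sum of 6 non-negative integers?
C(48+6-1, 6-1) = C(53, 5) = 2869685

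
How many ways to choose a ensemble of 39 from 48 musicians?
C(48,39) = 48!/(39!×9!) = 1677106640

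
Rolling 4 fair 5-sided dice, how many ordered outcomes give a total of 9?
Coefficient of x^9 in (x + x² + ... + x^5)^4. By inclusion-exclusion on dice exceeding 5: Σ_j (-1)^j C(4,j)·C(9-1-5j, 3) = C(4,0)·C(8,3) - C(4,1)·C(3,3) = 1·56 - 4·1 = 52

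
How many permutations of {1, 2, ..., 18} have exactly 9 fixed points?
Choose the 9 fixed points C(18,9) = 48620, derange the rest: !9 = Σ_{j=0}^{9} (-1)^j·9!/j! = 362880 - 362880 + 181440 - 60480 + 15120 - 3024 + 504 - 72 + 9 - 1 = 133496. Product = 48620 × 133496 = 6490575520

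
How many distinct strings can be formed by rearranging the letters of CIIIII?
6! / (5! × 1!) = 6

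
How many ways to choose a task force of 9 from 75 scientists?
C(75,9) = 75!/(9!×66!) = 125595622175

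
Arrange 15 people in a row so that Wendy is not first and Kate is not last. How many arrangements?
By inclusion-exclusion: 15! - 2×(15-1)! + (15-2)! = 1307674368000 - 174356582400 + 6227020800 = 1139544806400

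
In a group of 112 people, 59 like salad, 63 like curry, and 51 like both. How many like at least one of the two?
|A∪B| = |A| + |B| - |A∩B| = 59 + 63 - 51 = 71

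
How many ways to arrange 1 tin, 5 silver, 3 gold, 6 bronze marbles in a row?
15! / (1! × 5! × 3! × 6!) = 2522520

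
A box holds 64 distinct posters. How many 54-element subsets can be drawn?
C(64,54) = 64!/(54!×10!) = 151473214816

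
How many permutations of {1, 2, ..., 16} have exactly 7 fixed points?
Choose the 7 fixed points C(16,7) = 11440, derange the rest: !9 = Σ_{j=0}^{9} (-1)^j·9!/j! = 362880 - 362880 + 181440 - 60480 + 15120 - 3024 + 504 - 72 + 9 - 1 = 133496. Product = 11440 × 133496 = 1527194240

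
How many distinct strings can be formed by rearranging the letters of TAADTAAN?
8! / (1! × 1! × 4! × 2!) = 840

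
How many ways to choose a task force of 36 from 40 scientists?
C(40,36) = 40!/(36!×4!) = 91390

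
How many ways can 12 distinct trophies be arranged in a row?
12! = 479001600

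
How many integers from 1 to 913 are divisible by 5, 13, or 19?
⌊913/5⌋+⌊913/13⌋+⌊913/19⌋ - ⌊913/65⌋-⌊913/95⌋-⌊913/247⌋ + ⌊913/1235⌋ = 182+70+48 - 14-9-3 + 0 = 274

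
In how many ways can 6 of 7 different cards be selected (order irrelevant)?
C(7,6) = 7!/(6!×1!) = 7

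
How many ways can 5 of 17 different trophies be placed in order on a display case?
P(17,5) = 17!/(17-5)! = 742560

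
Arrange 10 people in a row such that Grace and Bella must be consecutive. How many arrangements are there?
Treat the 2 as one block: (10-2+1)! × 2! = 362880 × 2 = 725760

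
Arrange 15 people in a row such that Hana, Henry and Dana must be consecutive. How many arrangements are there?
Treat the 3 as one block: (15-3+1)! × 3! = 6227020800 × 6 = 37362124800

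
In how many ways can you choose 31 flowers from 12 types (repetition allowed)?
C(31+12-1, 12-1) = C(42, 11) = 4280561376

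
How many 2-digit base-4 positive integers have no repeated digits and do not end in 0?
Last digit: 3 nonzero choices. First digit: 2 (nonzero, ≠last). Middle 0: P(2,0) = 1. Total = 6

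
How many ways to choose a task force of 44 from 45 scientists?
C(45,44) = 45!/(44!×1!) = 45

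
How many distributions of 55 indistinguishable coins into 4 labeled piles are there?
C(55+4-1, 4-1) = C(58, 3) = 30856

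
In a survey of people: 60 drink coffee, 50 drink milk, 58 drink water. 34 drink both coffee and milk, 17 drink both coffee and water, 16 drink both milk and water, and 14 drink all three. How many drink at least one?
|A∪B∪C| = 60+50+58-34-17-16+14 = 115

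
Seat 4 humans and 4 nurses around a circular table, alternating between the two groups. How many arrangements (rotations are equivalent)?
Fix one of the humans: (4-1)! ways for the remaining humans, × 4! ways for the nurses = 6 × 24 = 144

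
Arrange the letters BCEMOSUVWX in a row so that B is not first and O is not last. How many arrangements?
By inclusion-exclusion: 10! - 2×(10-1)! + (10-2)! = 3628800 - 725760 + 40320 = 2943360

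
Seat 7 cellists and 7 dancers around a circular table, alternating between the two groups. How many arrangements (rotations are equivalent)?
Fix one of the cellists: (7-1)! ways for the remaining cellists, × 7! ways for the dancers = 720 × 5040 = 3628800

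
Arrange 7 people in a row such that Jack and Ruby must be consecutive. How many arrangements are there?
Treat the 2 as one block: (7-2+1)! × 2! = 720 × 2 = 1440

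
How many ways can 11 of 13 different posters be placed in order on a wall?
P(13,11) = 13!/(13-11)! = 3113510400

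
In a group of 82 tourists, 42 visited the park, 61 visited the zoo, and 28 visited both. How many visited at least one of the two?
|A∪B| = |A| + |B| - |A∩B| = 42 + 61 - 28 = 75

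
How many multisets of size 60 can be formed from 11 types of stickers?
C(60+11-1, 11-1) = C(70, 10) = 396704524216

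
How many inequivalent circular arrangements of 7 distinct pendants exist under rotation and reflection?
(7-1)!/2 = 720/2 = 360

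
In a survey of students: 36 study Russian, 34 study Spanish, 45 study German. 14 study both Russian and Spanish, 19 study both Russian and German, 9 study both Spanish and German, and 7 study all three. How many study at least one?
|A∪B∪C| = 36+34+45-14-19-9+7 = 80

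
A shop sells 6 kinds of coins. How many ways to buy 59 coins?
C(59+6-1, 6-1) = C(64, 5) = 7624512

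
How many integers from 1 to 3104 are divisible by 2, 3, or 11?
⌊3104/2⌋+⌊3104/3⌋+⌊3104/11⌋ - ⌊3104/6⌋-⌊3104/22⌋-⌊3104/33⌋ + ⌊3104/66⌋ = 1552+1034+282 - 517-141-94 + 47 = 2163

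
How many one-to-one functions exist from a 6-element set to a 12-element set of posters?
P(12,6) = 12!/(12-6)! = 665280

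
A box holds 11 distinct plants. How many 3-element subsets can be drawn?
C(11,3) = 11!/(3!×8!) = 165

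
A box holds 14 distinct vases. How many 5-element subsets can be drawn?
C(14,5) = 14!/(5!×9!) = 2002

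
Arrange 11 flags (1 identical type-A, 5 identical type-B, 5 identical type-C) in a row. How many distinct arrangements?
11! / (1! × 5! × 5!) = 2772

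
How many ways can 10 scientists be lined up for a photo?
10! = 3628800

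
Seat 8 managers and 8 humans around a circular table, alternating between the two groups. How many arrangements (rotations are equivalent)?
Fix one of the managers: (8-1)! ways for the remaining managers, × 8! ways for the humans = 5040 × 40320 = 203212800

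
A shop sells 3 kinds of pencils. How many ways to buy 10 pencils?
C(10+3-1, 3-1) = C(12, 2) = 66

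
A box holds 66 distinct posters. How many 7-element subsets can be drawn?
C(66,7) = 66!/(7!×59!) = 778789440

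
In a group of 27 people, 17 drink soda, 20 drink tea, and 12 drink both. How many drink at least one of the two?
|A∪B| = |A| + |B| - |A∩B| = 17 + 20 - 12 = 25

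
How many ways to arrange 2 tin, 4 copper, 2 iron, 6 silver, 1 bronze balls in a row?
15! / (2! × 4! × 2! × 6! × 1!) = 18918900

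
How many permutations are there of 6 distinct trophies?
6! = 720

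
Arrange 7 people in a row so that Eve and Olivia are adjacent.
Treat as block: (7-1)! × 2! = 720 × 2 = 1440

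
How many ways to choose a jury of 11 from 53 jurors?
C(53,11) = 53!/(11!×42!) = 76223753060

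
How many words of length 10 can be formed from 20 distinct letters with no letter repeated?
P(20,10) = 20!/(20-10)! = 670442572800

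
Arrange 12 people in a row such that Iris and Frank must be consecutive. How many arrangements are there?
Treat the 2 as one block: (12-2+1)! × 2! = 39916800 × 2 = 79833600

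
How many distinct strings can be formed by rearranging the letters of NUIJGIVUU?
9! / (3! × 1! × 2! × 1! × 1! × 1!) = 30240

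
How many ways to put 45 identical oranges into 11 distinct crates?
C(45+11-1, 11-1) = C(55, 10) = 29248649430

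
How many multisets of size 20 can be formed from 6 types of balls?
C(20+6-1, 6-1) = C(25, 5) = 53130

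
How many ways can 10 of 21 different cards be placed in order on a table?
P(21,10) = 21!/(21-10)! = 1279935820800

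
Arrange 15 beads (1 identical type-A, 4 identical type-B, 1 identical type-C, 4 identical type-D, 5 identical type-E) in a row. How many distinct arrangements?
15! / (1! × 4! × 1! × 4! × 5!) = 18918900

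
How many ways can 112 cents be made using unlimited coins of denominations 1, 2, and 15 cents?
Coefficient of x^112 in 1/(1-x^1) · 1/(1-x^2) · 1/(1-x^15). Case on j = number of 15-cent coins (j = 0..7); remainder r = 112 - 15j is made from {1,2} in ⌊r/2⌋+1 ways. r = 112, 97, 82, 67, 52, 37, 22, 7 → 57 + 49 + 42 + 34 + 27 + 19 + 12 + 4 = 244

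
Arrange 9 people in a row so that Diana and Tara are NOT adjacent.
Total - adjacent = 9! - (9-1)!×2 = 362880 - 80640 = 282240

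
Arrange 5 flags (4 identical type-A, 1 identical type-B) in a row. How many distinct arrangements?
5! / (4! × 1!) = 5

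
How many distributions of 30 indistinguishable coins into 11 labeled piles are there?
C(30+11-1, 11-1) = C(40, 10) = 847660528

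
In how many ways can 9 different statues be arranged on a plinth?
9! = 362880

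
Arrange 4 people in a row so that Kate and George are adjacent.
Treat as block: (4-1)! × 2! = 6 × 2 = 12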